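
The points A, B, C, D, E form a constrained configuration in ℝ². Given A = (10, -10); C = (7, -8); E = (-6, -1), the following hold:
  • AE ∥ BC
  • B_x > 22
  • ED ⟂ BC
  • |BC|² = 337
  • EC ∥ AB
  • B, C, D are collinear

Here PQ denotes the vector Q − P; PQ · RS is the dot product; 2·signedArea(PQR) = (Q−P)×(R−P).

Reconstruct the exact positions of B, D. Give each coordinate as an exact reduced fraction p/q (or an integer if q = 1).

1. B_x = 23  [AE ∥ BC ∩ EC ∥ AB]
2. B_y = -17  [AE ∥ BC ∩ EC ∥ AB]
   → B = (23, -17)
3. D_x = -1977/337  [B, C, D are collinear ∩ ED ⟂ BC]
4. D_y = -257/337  [B, C, D are collinear ∩ ED ⟂ BC]
   → D = (-1977/337, -257/337)

B = (23, -17)
D = (-1977/337, -257/337)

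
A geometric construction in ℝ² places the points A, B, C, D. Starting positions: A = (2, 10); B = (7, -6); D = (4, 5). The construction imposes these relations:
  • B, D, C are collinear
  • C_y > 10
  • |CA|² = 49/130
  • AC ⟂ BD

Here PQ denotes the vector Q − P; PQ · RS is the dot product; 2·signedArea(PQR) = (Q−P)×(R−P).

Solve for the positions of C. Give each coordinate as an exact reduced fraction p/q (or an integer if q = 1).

1. C_x = 337/130  [B, D, C are collinear ∩ AC ⟂ BD]
2. C_y = 1321/130  [B, D, C are collinear ∩ AC ⟂ BD]
   → C = (337/130, 1321/130)

C = (337/130, 1321/130)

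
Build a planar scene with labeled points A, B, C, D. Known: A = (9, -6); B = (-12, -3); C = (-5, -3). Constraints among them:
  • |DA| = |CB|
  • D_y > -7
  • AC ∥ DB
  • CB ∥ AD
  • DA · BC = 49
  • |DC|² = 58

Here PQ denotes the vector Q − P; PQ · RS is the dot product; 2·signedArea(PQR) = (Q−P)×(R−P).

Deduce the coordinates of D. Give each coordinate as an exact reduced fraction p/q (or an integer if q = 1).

D = (2, -6)

1. D_x = 2  [AC ∥ DB ∩ CB ∥ AD]
2. D_y = -6  [AC ∥ DB ∩ CB ∥ AD]
   → D = (2, -6)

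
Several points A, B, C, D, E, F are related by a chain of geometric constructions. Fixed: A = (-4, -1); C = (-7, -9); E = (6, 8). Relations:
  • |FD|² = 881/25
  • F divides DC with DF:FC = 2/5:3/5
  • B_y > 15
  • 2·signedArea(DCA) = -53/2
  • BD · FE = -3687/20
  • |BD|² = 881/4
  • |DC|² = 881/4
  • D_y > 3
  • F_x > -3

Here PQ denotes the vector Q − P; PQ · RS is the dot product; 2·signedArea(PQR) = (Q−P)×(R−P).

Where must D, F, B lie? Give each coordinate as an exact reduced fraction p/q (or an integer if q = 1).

1. D_x = 1  [line -8·x + 3·y + -5/2 = 0 ∩ |DC|² = 881/4]
2. D_y = 7/2  [line -8·x + 3·y + -5/2 = 0 ∩ |DC|² = 881/4]
   → D = (1, 7/2)
3. F_x = -11/5  [F divides DC with DF:FC = 2/5:3/5]
4. F_y = -3/2  [F divides DC with DF:FC = 2/5:3/5]
   → F = (-11/5, -3/2)
5. B_x = 9  [line -41/5·x + -19/2·y + 1129/5 = 0 ∩ |BD|² = 881/4]
6. B_y = 16  [line -41/5·x + -19/2·y + 1129/5 = 0 ∩ |BD|² = 881/4]
   → B = (9, 16)

B = (9, 16)
D = (1, 7/2)
F = (-11/5, -3/2)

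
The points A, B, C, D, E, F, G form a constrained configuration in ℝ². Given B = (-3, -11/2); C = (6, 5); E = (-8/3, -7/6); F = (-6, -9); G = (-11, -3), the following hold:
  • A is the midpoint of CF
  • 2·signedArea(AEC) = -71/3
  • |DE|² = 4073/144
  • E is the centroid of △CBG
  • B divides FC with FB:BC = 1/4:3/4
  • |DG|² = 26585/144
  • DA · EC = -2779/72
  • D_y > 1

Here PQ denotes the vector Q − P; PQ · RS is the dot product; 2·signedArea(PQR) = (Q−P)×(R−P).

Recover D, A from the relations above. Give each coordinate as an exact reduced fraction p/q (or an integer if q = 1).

1. A_x = 0  [A is the midpoint of CF]
2. A_y = -2  [A is the midpoint of CF]
   → A = (0, -2)
3. D_x = 5/3  [line -26/3·x + -37/6·y + 1891/72 = 0 ∩ |DE|² = 4073/144]
4. D_y = 23/12  [line -26/3·x + -37/6·y + 1891/72 = 0 ∩ |DE|² = 4073/144]
   → D = (5/3, 23/12)

A = (0, -2)
D = (5/3, 23/12)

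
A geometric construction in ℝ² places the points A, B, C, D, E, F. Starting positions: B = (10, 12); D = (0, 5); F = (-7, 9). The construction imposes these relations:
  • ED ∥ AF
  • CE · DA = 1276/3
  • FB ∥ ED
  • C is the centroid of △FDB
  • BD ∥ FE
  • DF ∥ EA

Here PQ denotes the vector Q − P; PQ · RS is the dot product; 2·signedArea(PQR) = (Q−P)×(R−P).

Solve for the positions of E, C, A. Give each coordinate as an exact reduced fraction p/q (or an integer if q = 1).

A = (-24, 6)
C = (1, 26/3)
E = (-17, 2)

1. E_x = -17  [FB ∥ ED ∩ BD ∥ FE]
2. E_y = 2  [FB ∥ ED ∩ BD ∥ FE]
   → E = (-17, 2)
3. C_x = 1  [C is the centroid of △FDB]
4. C_y = 26/3  [C is the centroid of △FDB]
   → C = (1, 26/3)
5. A_x = -24  [ED ∥ AF ∩ DF ∥ EA]
6. A_y = 6  [ED ∥ AF ∩ DF ∥ EA]
   → A = (-24, 6)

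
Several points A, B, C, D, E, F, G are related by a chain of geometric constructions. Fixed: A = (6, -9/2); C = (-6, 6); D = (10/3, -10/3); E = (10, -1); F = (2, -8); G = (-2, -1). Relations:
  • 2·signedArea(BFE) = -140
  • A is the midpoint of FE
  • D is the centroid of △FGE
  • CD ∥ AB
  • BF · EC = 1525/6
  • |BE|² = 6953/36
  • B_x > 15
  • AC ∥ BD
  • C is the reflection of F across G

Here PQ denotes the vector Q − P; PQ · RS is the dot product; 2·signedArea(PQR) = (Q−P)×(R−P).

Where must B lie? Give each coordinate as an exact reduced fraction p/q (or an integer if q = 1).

B = (46/3, -83/6)

1. B_x = 46/3  [AC ∥ BD ∩ CD ∥ AB]
2. B_y = -83/6  [AC ∥ BD ∩ CD ∥ AB]
   → B = (46/3, -83/6)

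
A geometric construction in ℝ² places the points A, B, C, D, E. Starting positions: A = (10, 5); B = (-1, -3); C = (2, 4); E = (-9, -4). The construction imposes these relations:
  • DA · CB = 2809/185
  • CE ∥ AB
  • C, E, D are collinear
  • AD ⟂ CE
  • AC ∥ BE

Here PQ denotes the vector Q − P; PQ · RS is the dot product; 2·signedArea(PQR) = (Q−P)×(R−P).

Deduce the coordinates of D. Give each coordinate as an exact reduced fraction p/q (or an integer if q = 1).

1. D_x = 1426/185  [C, E, D are collinear ∩ AD ⟂ CE]
2. D_y = 1508/185  [C, E, D are collinear ∩ AD ⟂ CE]
   → D = (1426/185, 1508/185)

D = (1426/185, 1508/185)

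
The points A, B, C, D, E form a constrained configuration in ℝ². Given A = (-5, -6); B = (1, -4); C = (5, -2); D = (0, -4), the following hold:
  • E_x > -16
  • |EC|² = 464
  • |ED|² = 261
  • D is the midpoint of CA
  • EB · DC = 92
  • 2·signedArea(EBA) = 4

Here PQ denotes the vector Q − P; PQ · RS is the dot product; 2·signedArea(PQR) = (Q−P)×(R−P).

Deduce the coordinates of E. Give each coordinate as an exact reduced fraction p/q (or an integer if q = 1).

1. E_x = -15  [2·signedArea(EBA) = 4 ∩ EB · DC = 92]
2. E_y = -10  [2·signedArea(EBA) = 4 ∩ EB · DC = 92]
   → E = (-15, -10)

E = (-15, -10)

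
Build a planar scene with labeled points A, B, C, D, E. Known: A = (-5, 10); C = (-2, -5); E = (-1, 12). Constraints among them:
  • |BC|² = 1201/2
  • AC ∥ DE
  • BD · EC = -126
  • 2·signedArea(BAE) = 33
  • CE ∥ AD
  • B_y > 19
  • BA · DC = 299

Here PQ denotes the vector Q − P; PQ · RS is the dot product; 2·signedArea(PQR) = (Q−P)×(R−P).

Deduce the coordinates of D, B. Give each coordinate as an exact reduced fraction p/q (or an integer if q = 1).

1. D_x = -4  [AC ∥ DE ∩ CE ∥ AD]
2. D_y = 27  [AC ∥ DE ∩ CE ∥ AD]
   → D = (-4, 27)
3. B_x = -5/2  [BD · EC = -126 ∩ 2·signedArea(BAE) = 33]
4. B_y = 39/2  [BD · EC = -126 ∩ 2·signedArea(BAE) = 33]
   → B = (-5/2, 39/2)

B = (-5/2, 39/2)
D = (-4, 27)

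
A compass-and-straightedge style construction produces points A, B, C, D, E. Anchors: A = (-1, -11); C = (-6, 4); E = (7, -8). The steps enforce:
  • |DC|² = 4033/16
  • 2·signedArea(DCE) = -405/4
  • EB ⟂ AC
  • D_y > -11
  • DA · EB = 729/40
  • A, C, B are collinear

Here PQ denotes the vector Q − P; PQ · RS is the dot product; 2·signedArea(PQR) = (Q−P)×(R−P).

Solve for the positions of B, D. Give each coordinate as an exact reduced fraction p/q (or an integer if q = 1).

1. B_x = -11/10  [A, C, B are collinear ∩ EB ⟂ AC]
2. B_y = -107/10  [A, C, B are collinear ∩ EB ⟂ AC]
   → B = (-11/10, -107/10)
3. D_x = 1  [2·signedArea(DCE) = -405/4 ∩ DA · EB = 729/40]
4. D_y = -41/4  [2·signedArea(DCE) = -405/4 ∩ DA · EB = 729/40]
   → D = (1, -41/4)

B = (-11/10, -107/10)
D = (1, -41/4)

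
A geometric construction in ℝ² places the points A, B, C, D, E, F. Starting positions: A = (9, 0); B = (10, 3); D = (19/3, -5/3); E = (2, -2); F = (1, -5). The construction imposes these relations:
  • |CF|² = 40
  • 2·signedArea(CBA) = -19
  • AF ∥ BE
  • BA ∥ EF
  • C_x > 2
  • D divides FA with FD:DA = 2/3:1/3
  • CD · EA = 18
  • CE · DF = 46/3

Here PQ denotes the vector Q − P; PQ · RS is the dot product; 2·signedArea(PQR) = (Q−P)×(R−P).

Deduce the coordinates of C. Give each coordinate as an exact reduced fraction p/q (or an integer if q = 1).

1. C_x = 3  [2·signedArea(CBA) = -19 ∩ CD · EA = 18]
2. C_y = 1  [2·signedArea(CBA) = -19 ∩ CD · EA = 18]
   → C = (3, 1)

C = (3, 1)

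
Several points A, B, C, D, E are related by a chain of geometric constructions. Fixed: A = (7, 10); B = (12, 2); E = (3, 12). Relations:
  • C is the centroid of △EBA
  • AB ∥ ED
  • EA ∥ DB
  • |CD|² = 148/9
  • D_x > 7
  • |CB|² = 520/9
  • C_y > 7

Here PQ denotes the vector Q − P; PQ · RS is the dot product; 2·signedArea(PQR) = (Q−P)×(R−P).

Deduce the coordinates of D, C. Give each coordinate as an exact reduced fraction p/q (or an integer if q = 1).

C = (22/3, 8)
D = (8, 4)

1. D_x = 8  [EA ∥ DB ∩ AB ∥ ED]
2. D_y = 4  [EA ∥ DB ∩ AB ∥ ED]
   → D = (8, 4)
3. C_x = 22/3  [C is the centroid of △EBA]
4. C_y = 8  [C is the centroid of △EBA]
   → C = (22/3, 8)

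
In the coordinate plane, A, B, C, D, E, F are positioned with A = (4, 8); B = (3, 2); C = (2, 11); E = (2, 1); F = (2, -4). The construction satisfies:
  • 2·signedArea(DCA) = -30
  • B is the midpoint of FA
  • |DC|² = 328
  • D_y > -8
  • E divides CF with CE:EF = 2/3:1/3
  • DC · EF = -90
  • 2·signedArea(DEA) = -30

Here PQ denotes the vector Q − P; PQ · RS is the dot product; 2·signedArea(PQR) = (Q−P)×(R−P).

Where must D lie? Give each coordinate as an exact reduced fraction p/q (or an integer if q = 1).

1. D_x = 4  [DC · EF = -90 ∩ 2·signedArea(DCA) = -30]
2. D_y = -7  [DC · EF = -90 ∩ 2·signedArea(DCA) = -30]
   → D = (4, -7)

D = (4, -7)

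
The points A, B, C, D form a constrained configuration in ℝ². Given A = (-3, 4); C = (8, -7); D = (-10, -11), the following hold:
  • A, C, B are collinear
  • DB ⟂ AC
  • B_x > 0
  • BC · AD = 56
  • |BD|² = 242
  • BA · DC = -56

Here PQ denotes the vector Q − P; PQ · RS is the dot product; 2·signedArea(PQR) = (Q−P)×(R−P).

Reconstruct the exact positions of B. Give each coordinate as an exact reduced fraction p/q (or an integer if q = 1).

1. B_x = 1  [A, C, B are collinear ∩ DB ⟂ AC]
2. B_y = 0  [A, C, B are collinear ∩ DB ⟂ AC]
   → B = (1, 0)

B = (1, 0)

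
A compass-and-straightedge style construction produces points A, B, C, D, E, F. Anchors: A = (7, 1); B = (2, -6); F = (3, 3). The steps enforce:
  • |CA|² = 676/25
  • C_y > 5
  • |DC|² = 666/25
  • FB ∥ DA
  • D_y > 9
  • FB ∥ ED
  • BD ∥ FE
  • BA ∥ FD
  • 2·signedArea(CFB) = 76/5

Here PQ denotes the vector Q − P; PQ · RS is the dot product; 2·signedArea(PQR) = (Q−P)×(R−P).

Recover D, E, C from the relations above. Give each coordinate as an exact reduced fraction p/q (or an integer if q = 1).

C = (5, 29/5)
D = (8, 10)
E = (9, 19)

1. D_x = 8  [FB ∥ DA ∩ BA ∥ FD]
2. D_y = 10  [FB ∥ DA ∩ BA ∥ FD]
   → D = (8, 10)
3. E_x = 9  [FB ∥ ED ∩ BD ∥ FE]
4. E_y = 19  [FB ∥ ED ∩ BD ∥ FE]
   → E = (9, 19)
5. C_x = 5  [line 9·x + -1·y + -196/5 = 0 ∩ |CA|² = 676/25]
6. C_y = 29/5  [line 9·x + -1·y + -196/5 = 0 ∩ |CA|² = 676/25]
   → C = (5, 29/5)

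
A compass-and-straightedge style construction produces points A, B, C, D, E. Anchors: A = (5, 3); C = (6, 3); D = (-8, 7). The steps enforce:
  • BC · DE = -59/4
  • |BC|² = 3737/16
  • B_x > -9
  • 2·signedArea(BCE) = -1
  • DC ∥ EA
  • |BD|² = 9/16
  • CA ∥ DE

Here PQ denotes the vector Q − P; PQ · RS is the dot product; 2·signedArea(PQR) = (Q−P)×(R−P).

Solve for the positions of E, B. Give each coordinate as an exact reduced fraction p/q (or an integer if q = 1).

B = (-35/4, 7)
E = (-9, 7)

1. E_x = -9  [DC ∥ EA ∩ CA ∥ DE]
2. E_y = 7  [DC ∥ EA ∩ CA ∥ DE]
   → E = (-9, 7)
3. B_x = -35/4  [2·signedArea(BCE) = -1 ∩ BC · DE = -59/4]
4. B_y = 7  [2·signedArea(BCE) = -1 ∩ BC · DE = -59/4]
   → B = (-35/4, 7)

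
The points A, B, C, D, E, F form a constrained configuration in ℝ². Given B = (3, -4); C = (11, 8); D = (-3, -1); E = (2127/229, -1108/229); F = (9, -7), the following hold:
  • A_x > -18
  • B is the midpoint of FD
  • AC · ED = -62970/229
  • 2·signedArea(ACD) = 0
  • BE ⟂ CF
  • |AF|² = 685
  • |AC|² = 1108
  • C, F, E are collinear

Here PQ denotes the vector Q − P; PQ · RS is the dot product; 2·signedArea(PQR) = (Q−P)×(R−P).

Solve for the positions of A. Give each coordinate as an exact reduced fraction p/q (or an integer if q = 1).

A = (-17, -10)

1. A_x = -17  [2·signedArea(ACD) = 0 ∩ AC · ED = -62970/229]
2. A_y = -10  [2·signedArea(ACD) = 0 ∩ AC · ED = -62970/229]
   → A = (-17, -10)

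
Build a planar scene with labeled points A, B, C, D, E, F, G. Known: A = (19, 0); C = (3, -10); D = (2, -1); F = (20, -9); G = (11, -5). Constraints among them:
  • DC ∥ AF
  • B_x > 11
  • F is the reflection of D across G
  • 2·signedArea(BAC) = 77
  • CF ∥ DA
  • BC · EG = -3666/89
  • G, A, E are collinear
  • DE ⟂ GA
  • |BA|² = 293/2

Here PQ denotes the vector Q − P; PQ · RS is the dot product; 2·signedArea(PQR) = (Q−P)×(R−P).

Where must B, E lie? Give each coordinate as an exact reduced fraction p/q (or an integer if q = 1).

B = (23/2, -19/2)
E = (563/89, -705/89)

1. E_x = 563/89  [G, A, E are collinear ∩ DE ⟂ GA]
2. E_y = -705/89  [G, A, E are collinear ∩ DE ⟂ GA]
   → E = (563/89, -705/89)
3. B_x = 23/2  [2·signedArea(BAC) = 77 ∩ BC · EG = -3666/89]
4. B_y = -19/2  [2·signedArea(BAC) = 77 ∩ BC · EG = -3666/89]
   → B = (23/2, -19/2)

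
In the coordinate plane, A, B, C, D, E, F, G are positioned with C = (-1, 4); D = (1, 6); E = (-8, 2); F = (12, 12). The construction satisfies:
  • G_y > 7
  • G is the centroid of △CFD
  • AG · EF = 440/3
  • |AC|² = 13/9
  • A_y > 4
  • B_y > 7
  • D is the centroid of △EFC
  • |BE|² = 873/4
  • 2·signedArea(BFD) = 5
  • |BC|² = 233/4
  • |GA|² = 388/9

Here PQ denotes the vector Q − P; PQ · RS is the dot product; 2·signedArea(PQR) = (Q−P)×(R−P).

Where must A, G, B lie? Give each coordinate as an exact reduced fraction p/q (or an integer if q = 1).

1. G_x = 4  [G is the centroid of △CFD]
2. G_y = 22/3  [G is the centroid of △CFD]
   → G = (4, 22/3)
3. B_x = 11/2  [line 6·x + -11·y + 55 = 0 ∩ |BC|² = 233/4]
4. B_y = 8  [line 6·x + -11·y + 55 = 0 ∩ |BC|² = 233/4]
   → B = (11/2, 8)
5. A_x = -2  [line -20·x + -10·y + 20/3 = 0 ∩ |AC|² = 13/9]
6. A_y = 14/3  [line -20·x + -10·y + 20/3 = 0 ∩ |AC|² = 13/9]
   → A = (-2, 14/3)

A = (-2, 14/3)
B = (11/2, 8)
G = (4, 22/3)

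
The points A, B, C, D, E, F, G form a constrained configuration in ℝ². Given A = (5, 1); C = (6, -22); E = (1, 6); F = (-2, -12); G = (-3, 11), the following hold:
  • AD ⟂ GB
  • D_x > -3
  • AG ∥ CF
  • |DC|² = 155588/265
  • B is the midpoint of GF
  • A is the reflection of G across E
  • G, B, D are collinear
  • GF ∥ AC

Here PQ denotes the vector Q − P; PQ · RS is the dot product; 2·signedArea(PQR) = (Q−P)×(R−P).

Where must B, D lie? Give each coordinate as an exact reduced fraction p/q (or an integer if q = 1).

B = (-5/2, -1/2)
D = (-676/265, 178/265)

1. B_x = -5/2  [B is the midpoint of GF]
2. B_y = -1/2  [B is the midpoint of GF]
   → B = (-5/2, -1/2)
3. D_x = -676/265  [G, B, D are collinear ∩ AD ⟂ GB]
4. D_y = 178/265  [G, B, D are collinear ∩ AD ⟂ GB]
   → D = (-676/265, 178/265)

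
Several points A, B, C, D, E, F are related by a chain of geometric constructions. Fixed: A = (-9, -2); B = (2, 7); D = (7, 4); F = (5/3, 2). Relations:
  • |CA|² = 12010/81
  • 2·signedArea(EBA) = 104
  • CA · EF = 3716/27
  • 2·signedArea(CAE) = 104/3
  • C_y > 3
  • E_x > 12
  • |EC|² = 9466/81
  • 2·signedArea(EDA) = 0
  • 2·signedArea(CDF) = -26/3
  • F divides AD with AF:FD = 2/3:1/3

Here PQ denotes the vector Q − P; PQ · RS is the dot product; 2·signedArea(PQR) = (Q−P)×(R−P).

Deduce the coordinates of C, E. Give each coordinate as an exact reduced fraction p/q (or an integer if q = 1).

C = (16/9, 11/3)
E = (37/3, 6)

1. C_x = 16/9  [line 2·x + -16/3·y + 16 = 0 ∩ |CA|² = 12010/81]
2. C_y = 11/3  [line 2·x + -16/3·y + 16 = 0 ∩ |CA|² = 12010/81]
   → C = (16/9, 11/3)
3. E_x = 37/3  [2·signedArea(CAE) = 104/3 ∩ 2·signedArea(EDA) = 0]
4. E_y = 6  [2·signedArea(CAE) = 104/3 ∩ 2·signedArea(EDA) = 0]
   → E = (37/3, 6)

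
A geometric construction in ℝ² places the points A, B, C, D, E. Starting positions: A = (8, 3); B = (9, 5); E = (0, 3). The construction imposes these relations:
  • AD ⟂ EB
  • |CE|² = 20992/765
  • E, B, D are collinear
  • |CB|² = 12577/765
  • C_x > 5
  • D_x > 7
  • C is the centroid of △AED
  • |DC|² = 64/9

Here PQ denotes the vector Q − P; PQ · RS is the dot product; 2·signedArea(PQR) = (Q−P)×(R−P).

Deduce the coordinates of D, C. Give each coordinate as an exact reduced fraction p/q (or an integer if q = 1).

C = (1328/255, 303/85)
D = (648/85, 399/85)

1. D_x = 648/85  [E, B, D are collinear ∩ AD ⟂ EB]
2. D_y = 399/85  [E, B, D are collinear ∩ AD ⟂ EB]
   → D = (648/85, 399/85)
3. C_x = 1328/255  [C is the centroid of △AED]
4. C_y = 303/85  [C is the centroid of △AED]
   → C = (1328/255, 303/85)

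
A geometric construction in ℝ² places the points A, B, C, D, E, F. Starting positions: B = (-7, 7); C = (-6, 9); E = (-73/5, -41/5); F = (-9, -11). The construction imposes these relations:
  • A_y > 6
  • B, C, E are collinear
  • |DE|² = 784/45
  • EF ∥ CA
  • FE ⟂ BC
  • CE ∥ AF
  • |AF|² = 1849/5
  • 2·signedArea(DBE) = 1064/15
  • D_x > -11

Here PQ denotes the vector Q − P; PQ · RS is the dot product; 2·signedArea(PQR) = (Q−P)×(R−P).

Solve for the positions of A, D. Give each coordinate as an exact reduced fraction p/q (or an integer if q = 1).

A = (-2/5, 31/5)
D = (-163/15, -151/15)

1. A_x = -2/5  [CE ∥ AF ∩ EF ∥ CA]
2. A_y = 31/5  [CE ∥ AF ∩ EF ∥ CA]
   → A = (-2/5, 31/5)
3. D_x = -163/15  [line 76/5·x + -38/5·y + 266/3 = 0 ∩ |DE|² = 784/45]
4. D_y = -151/15  [line 76/5·x + -38/5·y + 266/3 = 0 ∩ |DE|² = 784/45]
   → D = (-163/15, -151/15)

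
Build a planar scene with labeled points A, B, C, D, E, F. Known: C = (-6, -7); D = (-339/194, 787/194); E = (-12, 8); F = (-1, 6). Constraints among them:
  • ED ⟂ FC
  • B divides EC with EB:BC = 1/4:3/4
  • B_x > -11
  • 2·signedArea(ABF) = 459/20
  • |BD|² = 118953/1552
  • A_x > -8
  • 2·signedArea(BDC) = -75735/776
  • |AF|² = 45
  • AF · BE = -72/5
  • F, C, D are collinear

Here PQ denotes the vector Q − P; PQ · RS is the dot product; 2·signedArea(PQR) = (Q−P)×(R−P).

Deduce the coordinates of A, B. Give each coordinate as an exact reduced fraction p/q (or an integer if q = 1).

1. B_x = -21/2  [B divides EC with EB:BC = 1/4:3/4]
2. B_y = 17/4  [B divides EC with EB:BC = 1/4:3/4]
   → B = (-21/2, 17/4)
3. A_x = -38/5  [2·signedArea(ABF) = 459/20 ∩ AF · BE = -72/5]
4. A_y = 36/5  [2·signedArea(ABF) = 459/20 ∩ AF · BE = -72/5]
   → A = (-38/5, 36/5)

A = (-38/5, 36/5)
B = (-21/2, 17/4)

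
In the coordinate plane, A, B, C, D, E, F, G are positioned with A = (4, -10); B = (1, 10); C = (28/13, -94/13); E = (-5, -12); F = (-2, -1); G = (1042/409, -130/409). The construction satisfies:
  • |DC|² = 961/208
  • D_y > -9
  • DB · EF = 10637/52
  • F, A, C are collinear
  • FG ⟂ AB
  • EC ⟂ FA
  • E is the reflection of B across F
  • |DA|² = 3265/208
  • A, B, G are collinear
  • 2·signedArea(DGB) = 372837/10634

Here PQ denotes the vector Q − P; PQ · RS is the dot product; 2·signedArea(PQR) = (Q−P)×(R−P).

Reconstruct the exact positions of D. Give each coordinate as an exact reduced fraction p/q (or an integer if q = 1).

D = (19/52, -219/26)

1. D_x = 19/52  [2·signedArea(DGB) = 372837/10634 ∩ DB · EF = 10637/52]
2. D_y = -219/26  [2·signedArea(DGB) = 372837/10634 ∩ DB · EF = 10637/52]
   → D = (19/52, -219/26)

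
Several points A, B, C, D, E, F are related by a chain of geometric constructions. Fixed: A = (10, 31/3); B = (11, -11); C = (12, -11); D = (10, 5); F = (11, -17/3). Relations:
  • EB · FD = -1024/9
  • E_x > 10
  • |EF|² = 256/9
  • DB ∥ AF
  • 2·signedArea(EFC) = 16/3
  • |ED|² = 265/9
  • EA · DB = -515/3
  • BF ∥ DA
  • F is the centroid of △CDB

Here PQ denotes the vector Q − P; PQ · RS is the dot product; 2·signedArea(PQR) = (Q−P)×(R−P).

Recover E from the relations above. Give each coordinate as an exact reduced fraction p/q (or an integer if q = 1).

1. E_x = 11  [EA · DB = -515/3 ∩ 2·signedArea(EFC) = 16/3]
2. E_y = -1/3  [EA · DB = -515/3 ∩ 2·signedArea(EFC) = 16/3]
   → E = (11, -1/3)

E = (11, -1/3)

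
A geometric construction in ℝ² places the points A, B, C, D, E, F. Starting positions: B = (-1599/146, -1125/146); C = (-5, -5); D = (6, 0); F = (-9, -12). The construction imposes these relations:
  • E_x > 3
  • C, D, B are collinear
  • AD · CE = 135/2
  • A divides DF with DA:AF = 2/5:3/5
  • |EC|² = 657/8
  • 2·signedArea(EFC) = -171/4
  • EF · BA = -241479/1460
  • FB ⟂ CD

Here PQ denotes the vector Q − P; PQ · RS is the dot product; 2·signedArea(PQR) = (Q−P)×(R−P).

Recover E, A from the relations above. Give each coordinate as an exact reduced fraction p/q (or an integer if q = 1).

A = (0, -24/5)
E = (13/4, -5/4)

1. E_x = 13/4  [line -7·x + 4·y + 111/4 = 0 ∩ |EC|² = 657/8]
2. E_y = -5/4  [line -7·x + 4·y + 111/4 = 0 ∩ |EC|² = 657/8]
   → E = (13/4, -5/4)
3. A_x = 0  [EF · BA = -241479/1460 ∩ A divides DF with DA:AF = 2/5:3/5]
4. A_y = -24/5  [EF · BA = -241479/1460 ∩ A divides DF with DA:AF = 2/5:3/5]
   → A = (0, -24/5)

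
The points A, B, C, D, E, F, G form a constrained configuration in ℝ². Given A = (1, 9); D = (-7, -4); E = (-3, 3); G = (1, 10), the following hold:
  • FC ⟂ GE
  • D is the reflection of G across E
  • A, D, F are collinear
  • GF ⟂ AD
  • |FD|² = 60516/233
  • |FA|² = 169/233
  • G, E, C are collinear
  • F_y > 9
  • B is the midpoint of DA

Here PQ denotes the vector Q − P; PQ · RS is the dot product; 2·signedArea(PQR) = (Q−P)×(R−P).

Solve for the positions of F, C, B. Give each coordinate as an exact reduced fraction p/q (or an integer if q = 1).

1. F_x = 337/233  [A, D, F are collinear ∩ GF ⟂ AD]
2. F_y = 2266/233  [A, D, F are collinear ∩ GF ⟂ AD]
   → F = (337/233, 2266/233)
3. C_x = 15017/15145  [G, E, C are collinear ∩ FC ⟂ GE]
4. C_y = 151226/15145  [G, E, C are collinear ∩ FC ⟂ GE]
   → C = (15017/15145, 151226/15145)
5. B_x = -3  [B is the midpoint of DA]
6. B_y = 5/2  [B is the midpoint of DA]
   → B = (-3, 5/2)

B = (-3, 5/2)
C = (15017/15145, 151226/15145)
F = (337/233, 2266/233)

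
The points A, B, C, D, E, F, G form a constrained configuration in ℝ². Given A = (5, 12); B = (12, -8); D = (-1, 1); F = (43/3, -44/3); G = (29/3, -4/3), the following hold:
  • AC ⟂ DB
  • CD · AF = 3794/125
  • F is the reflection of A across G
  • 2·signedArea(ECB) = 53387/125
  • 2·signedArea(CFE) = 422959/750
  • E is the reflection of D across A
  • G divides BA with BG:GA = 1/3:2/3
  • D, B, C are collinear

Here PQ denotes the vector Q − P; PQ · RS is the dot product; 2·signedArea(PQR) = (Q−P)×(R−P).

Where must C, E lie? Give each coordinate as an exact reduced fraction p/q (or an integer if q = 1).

C = (-523/250, 439/250)
E = (11, 23)

1. C_x = -523/250  [D, B, C are collinear ∩ AC ⟂ DB]
2. C_y = 439/250  [D, B, C are collinear ∩ AC ⟂ DB]
   → C = (-523/250, 439/250)
3. E_x = 11  [E is the reflection of D across A]
4. E_y = 23  [E is the reflection of D across A]
   → E = (11, 23)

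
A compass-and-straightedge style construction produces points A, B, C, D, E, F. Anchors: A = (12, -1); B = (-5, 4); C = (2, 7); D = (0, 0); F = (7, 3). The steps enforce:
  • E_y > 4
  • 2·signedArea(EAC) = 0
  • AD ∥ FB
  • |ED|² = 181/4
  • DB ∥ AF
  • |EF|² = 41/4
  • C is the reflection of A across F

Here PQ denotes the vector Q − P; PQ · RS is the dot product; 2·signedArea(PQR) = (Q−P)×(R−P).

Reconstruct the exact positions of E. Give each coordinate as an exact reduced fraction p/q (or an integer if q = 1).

E = (9/2, 5)

1. E_x = 9/2  [line -8·x + -10·y + 86 = 0 ∩ |EF|² = 41/4]
2. E_y = 5  [line -8·x + -10·y + 86 = 0 ∩ |EF|² = 41/4]
   → E = (9/2, 5)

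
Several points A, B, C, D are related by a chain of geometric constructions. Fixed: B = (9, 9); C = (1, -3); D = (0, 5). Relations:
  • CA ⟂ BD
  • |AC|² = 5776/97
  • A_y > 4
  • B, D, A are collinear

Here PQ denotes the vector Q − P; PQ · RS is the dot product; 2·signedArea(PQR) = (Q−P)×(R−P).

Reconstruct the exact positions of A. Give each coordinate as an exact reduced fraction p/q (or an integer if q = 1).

1. A_x = -207/97  [B, D, A are collinear ∩ CA ⟂ BD]
2. A_y = 393/97  [B, D, A are collinear ∩ CA ⟂ BD]
   → A = (-207/97, 393/97)

A = (-207/97, 393/97)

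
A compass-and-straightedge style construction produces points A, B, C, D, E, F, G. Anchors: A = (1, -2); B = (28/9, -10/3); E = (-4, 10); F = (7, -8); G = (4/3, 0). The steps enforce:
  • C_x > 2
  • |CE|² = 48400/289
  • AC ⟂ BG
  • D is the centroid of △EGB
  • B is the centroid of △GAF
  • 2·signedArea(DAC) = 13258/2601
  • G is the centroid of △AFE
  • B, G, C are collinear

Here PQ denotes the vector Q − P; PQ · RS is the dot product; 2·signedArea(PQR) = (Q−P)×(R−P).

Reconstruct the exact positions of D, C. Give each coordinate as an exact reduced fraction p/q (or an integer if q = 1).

C = (604/289, -410/289)
D = (4/27, 20/9)

1. D_x = 4/27  [D is the centroid of △EGB]
2. D_y = 20/9  [D is the centroid of △EGB]
   → D = (4/27, 20/9)
3. C_x = 604/289  [B, G, C are collinear ∩ AC ⟂ BG]
4. C_y = -410/289  [B, G, C are collinear ∩ AC ⟂ BG]
   → C = (604/289, -410/289)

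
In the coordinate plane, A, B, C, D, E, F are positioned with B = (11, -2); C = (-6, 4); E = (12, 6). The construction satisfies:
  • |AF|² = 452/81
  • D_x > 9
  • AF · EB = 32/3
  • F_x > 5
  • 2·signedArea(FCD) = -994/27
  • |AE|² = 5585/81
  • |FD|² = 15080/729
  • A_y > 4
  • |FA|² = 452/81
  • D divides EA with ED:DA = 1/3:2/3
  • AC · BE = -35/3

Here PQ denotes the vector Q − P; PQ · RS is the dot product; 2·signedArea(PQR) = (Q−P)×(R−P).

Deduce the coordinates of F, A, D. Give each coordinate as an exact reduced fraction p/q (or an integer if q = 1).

A = (35/9, 38/9)
D = (251/27, 146/27)
F = (17/3, 8/3)

1. A_x = 35/9  [line -1·x + -8·y + 113/3 = 0 ∩ |AE|² = 5585/81]
2. A_y = 38/9  [line -1·x + -8·y + 113/3 = 0 ∩ |AE|² = 5585/81]
   → A = (35/9, 38/9)
3. D_x = 251/27  [D divides EA with ED:DA = 1/3:2/3]
4. D_y = 146/27  [D divides EA with ED:DA = 1/3:2/3]
   → D = (251/27, 146/27)
5. F_x = 17/3  [2·signedArea(FCD) = -994/27 ∩ AF · EB = 32/3]
6. F_y = 8/3  [2·signedArea(FCD) = -994/27 ∩ AF · EB = 32/3]
   → F = (17/3, 8/3)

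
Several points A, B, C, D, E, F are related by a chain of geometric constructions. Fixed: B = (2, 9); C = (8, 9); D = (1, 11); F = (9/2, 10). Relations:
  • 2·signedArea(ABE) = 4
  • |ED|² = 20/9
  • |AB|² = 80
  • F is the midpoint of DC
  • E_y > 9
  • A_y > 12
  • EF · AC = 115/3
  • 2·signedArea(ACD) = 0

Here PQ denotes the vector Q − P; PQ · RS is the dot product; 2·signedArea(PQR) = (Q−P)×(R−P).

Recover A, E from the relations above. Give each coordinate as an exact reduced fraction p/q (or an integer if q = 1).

1. A_x = -6  [line -2·x + -7·y + 79 = 0 ∩ |AB|² = 80]
2. A_y = 13  [line -2·x + -7·y + 79 = 0 ∩ |AB|² = 80]
   → A = (-6, 13)
3. E_x = 5/3  [EF · AC = 115/3 ∩ 2·signedArea(ABE) = 4]
4. E_y = 29/3  [EF · AC = 115/3 ∩ 2·signedArea(ABE) = 4]
   → E = (5/3, 29/3)

A = (-6, 13)
E = (5/3, 29/3)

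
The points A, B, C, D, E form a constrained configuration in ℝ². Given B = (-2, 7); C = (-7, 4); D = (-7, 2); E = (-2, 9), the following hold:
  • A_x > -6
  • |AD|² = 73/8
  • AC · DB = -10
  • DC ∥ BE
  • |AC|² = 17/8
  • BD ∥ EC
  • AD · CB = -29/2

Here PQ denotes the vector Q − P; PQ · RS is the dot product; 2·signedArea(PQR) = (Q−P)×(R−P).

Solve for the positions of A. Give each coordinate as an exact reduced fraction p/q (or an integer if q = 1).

1. A_x = -23/4  [AC · DB = -10 ∩ AD · CB = -29/2]
2. A_y = 19/4  [AC · DB = -10 ∩ AD · CB = -29/2]
   → A = (-23/4, 19/4)

A = (-23/4, 19/4)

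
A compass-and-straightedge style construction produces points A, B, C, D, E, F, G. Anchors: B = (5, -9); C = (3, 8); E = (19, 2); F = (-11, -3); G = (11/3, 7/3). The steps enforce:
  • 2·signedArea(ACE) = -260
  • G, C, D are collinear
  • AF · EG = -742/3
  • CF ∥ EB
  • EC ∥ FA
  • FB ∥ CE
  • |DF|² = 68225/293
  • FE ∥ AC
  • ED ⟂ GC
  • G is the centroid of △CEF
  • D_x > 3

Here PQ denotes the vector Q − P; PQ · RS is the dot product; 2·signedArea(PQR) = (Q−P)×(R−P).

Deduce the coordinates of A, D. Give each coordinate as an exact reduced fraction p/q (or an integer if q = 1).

A = (-27, 3)
D = (1147/293, 66/293)

1. A_x = -27  [FE ∥ AC ∩ EC ∥ FA]
2. A_y = 3  [FE ∥ AC ∩ EC ∥ FA]
   → A = (-27, 3)
3. D_x = 1147/293  [G, C, D are collinear ∩ ED ⟂ GC]
4. D_y = 66/293  [G, C, D are collinear ∩ ED ⟂ GC]
   → D = (1147/293, 66/293)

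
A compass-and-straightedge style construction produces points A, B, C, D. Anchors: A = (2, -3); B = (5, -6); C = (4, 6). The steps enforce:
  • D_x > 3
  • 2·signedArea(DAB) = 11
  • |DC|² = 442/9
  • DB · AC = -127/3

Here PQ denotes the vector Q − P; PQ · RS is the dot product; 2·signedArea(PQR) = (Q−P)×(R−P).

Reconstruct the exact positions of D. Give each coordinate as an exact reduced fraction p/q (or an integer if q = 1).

D = (11/3, -1)

1. D_x = 11/3  [2·signedArea(DAB) = 11 ∩ DB · AC = -127/3]
2. D_y = -1  [2·signedArea(DAB) = 11 ∩ DB · AC = -127/3]
   → D = (11/3, -1)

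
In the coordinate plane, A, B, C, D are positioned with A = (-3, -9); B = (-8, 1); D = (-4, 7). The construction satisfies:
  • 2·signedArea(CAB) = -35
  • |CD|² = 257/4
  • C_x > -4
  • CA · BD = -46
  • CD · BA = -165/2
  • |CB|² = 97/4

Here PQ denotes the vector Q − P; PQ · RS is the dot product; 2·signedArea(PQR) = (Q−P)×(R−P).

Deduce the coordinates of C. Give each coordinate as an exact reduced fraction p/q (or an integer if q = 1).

C = (-7/2, -1)

1. C_x = -7/2  [CA · BD = -46 ∩ 2·signedArea(CAB) = -35]
2. C_y = -1  [CA · BD = -46 ∩ 2·signedArea(CAB) = -35]
   → C = (-7/2, -1)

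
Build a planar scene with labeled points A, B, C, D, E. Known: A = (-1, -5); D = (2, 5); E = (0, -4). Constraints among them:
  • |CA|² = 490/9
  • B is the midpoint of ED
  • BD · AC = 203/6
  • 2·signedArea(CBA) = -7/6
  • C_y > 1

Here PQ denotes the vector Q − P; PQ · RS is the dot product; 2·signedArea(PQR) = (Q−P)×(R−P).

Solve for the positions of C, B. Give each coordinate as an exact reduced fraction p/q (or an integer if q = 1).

B = (1, 1/2)
C = (4/3, 2)

1. B_x = 1  [B is the midpoint of ED]
2. B_y = 1/2  [B is the midpoint of ED]
   → B = (1, 1/2)
3. C_x = 4/3  [2·signedArea(CBA) = -7/6 ∩ BD · AC = 203/6]
4. C_y = 2  [2·signedArea(CBA) = -7/6 ∩ BD · AC = 203/6]
   → C = (4/3, 2)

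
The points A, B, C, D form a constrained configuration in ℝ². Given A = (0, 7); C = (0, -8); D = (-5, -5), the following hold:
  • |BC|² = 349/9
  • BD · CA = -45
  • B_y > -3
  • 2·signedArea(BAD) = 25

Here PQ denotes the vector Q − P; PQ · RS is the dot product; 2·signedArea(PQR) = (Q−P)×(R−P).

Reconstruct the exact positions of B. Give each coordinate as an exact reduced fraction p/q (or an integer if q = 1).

1. B_x = -5/3  [BD · CA = -45 ∩ 2·signedArea(BAD) = 25]
2. B_y = -2  [BD · CA = -45 ∩ 2·signedArea(BAD) = 25]
   → B = (-5/3, -2)

B = (-5/3, -2)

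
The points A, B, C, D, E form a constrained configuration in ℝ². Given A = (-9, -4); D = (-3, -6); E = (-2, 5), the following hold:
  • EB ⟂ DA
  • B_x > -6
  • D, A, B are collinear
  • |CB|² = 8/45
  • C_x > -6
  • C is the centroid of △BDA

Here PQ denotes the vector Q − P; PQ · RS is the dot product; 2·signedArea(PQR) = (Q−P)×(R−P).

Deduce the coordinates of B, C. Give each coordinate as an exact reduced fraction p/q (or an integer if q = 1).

B = (-27/5, -26/5)
C = (-29/5, -76/15)

1. B_x = -27/5  [D, A, B are collinear ∩ EB ⟂ DA]
2. B_y = -26/5  [D, A, B are collinear ∩ EB ⟂ DA]
   → B = (-27/5, -26/5)
3. C_x = -29/5  [C is the centroid of △BDA]
4. C_y = -76/15  [C is the centroid of △BDA]
   → C = (-29/5, -76/15)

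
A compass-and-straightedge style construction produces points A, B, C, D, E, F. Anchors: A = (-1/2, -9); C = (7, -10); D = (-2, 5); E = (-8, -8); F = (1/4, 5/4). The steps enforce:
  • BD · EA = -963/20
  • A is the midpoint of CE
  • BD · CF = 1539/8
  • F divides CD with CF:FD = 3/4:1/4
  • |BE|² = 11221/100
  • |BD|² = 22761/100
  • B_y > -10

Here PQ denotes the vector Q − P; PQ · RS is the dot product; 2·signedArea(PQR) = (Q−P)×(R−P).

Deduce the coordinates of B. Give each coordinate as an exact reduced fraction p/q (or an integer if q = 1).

B = (5/2, -47/5)

1. B_x = 5/2  [BD · EA = -963/20 ∩ BD · CF = 1539/8]
2. B_y = -47/5  [BD · EA = -963/20 ∩ BD · CF = 1539/8]
   → B = (5/2, -47/5)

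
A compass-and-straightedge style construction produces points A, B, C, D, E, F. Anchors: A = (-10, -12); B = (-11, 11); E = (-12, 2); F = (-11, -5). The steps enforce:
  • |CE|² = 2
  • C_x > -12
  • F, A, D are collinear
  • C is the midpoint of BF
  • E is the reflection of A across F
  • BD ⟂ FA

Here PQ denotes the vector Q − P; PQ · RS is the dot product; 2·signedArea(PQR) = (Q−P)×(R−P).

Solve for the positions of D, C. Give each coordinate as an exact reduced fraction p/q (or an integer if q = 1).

C = (-11, 3)
D = (-331/25, 267/25)

1. D_x = -331/25  [F, A, D are collinear ∩ BD ⟂ FA]
2. D_y = 267/25  [F, A, D are collinear ∩ BD ⟂ FA]
   → D = (-331/25, 267/25)
3. C_x = -11  [C is the midpoint of BF]
4. C_y = 3  [C is the midpoint of BF]
   → C = (-11, 3)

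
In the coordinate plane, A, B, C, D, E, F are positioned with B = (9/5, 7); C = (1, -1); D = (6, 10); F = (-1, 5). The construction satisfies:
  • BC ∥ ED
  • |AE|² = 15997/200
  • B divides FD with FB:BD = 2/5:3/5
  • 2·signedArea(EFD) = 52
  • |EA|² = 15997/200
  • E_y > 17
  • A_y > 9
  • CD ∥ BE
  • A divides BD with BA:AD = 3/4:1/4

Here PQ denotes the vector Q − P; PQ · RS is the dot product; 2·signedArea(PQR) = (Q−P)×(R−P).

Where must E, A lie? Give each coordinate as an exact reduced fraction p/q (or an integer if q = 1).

1. E_x = 34/5  [BC ∥ ED ∩ CD ∥ BE]
2. E_y = 18  [BC ∥ ED ∩ CD ∥ BE]
   → E = (34/5, 18)
3. A_x = 99/20  [A divides BD with BA:AD = 3/4:1/4]
4. A_y = 37/4  [A divides BD with BA:AD = 3/4:1/4]
   → A = (99/20, 37/4)

A = (99/20, 37/4)
E = (34/5, 18)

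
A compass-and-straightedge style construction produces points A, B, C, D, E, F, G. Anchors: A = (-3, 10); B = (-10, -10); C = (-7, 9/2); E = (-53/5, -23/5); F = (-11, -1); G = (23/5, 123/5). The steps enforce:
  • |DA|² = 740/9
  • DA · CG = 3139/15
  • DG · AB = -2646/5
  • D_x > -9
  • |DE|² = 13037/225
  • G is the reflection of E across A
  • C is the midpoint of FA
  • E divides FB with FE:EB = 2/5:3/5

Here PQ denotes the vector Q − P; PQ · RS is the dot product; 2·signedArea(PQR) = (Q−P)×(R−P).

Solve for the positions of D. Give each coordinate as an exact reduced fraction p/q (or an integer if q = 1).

D = (-25/3, 8/3)

1. D_x = -25/3  [DA · CG = 3139/15 ∩ DG · AB = -2646/5]
2. D_y = 8/3  [DA · CG = 3139/15 ∩ DG · AB = -2646/5]
   → D = (-25/3, 8/3)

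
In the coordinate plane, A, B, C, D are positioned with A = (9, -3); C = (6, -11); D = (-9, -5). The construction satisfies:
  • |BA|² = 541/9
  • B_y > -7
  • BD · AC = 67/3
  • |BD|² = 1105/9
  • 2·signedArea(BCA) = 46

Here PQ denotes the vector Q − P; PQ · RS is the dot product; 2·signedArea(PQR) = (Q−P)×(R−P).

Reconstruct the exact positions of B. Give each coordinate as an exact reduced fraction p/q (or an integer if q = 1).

B = (2, -19/3)

1. B_x = 2  [2·signedArea(BCA) = 46 ∩ BD · AC = 67/3]
2. B_y = -19/3  [2·signedArea(BCA) = 46 ∩ BD · AC = 67/3]
   → B = (2, -19/3)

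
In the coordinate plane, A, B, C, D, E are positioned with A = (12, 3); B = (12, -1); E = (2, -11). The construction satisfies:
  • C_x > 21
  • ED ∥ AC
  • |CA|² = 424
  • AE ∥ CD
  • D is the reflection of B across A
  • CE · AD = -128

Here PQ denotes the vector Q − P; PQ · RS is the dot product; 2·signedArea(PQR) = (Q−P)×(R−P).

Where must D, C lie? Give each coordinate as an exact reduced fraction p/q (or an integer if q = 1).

1. D_x = 12  [D is the reflection of B across A]
2. D_y = 7  [D is the reflection of B across A]
   → D = (12, 7)
3. C_x = 22  [AE ∥ CD ∩ ED ∥ AC]
4. C_y = 21  [AE ∥ CD ∩ ED ∥ AC]
   → C = (22, 21)

C = (22, 21)
D = (12, 7)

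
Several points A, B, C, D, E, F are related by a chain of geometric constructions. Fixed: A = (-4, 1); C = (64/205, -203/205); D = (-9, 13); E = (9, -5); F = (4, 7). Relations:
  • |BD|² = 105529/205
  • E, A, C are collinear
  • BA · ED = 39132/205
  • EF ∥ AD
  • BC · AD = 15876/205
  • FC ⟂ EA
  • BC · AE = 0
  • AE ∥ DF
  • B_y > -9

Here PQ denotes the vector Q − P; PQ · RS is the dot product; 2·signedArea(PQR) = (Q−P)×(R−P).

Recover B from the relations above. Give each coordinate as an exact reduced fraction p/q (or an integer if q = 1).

B = (-692/205, -1841/205)

1. B_x = -692/205  [BC · AE = 0 ∩ BC · AD = 15876/205]
2. B_y = -1841/205  [BC · AE = 0 ∩ BC · AD = 15876/205]
   → B = (-692/205, -1841/205)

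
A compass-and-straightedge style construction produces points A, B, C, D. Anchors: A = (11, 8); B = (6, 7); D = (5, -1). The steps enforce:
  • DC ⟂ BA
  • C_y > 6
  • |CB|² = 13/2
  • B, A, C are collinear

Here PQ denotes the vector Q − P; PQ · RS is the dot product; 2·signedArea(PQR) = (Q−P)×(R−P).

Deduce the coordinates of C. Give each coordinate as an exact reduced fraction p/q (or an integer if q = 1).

C = (7/2, 13/2)

1. C_x = 7/2  [B, A, C are collinear ∩ DC ⟂ BA]
2. C_y = 13/2  [B, A, C are collinear ∩ DC ⟂ BA]
   → C = (7/2, 13/2)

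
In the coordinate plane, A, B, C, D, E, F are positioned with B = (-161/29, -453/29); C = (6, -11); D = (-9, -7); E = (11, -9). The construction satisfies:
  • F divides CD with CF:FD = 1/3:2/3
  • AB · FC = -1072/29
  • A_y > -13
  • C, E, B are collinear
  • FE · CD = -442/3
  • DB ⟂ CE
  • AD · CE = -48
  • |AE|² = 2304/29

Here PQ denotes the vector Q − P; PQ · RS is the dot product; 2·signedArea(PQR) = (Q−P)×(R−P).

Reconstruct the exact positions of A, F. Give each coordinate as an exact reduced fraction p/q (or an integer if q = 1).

1. A_x = 79/29  [line -5·x + -2·y + -11 = 0 ∩ |AE|² = 2304/29]
2. A_y = -357/29  [line -5·x + -2·y + -11 = 0 ∩ |AE|² = 2304/29]
   → A = (79/29, -357/29)
3. F_x = 1  [AB · FC = -1072/29 ∩ F divides CD with CF:FD = 1/3:2/3]
4. F_y = -29/3  [AB · FC = -1072/29 ∩ F divides CD with CF:FD = 1/3:2/3]
   → F = (1, -29/3)

A = (79/29, -357/29)
F = (1, -29/3)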